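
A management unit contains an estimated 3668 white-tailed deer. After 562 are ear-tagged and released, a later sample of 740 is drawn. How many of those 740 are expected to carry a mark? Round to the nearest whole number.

expected recaptures ≈ 113

Expected recaptures E[R] = M·C / N.
E[R] = 562 × 740 / 3668 = 415880 / 3668 ≈ 113.4 → 113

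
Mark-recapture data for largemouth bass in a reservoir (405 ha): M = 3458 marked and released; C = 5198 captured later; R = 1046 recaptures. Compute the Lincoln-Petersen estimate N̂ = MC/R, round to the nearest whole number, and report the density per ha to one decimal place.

density ≈ 42.4 largemouth bass per ha

N̂ = 3458·5198/1046 = 17974684/1046 ≈ 17184.2 → 17184
Density = N̂ / area = 17184 / 405 ≈ 42.43 → 42.4 per ha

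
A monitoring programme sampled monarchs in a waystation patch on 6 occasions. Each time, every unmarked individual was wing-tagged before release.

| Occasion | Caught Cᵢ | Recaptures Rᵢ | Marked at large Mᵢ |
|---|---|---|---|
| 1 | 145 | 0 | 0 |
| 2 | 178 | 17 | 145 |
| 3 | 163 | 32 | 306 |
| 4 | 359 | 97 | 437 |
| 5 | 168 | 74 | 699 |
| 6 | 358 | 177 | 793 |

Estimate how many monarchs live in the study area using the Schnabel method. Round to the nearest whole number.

N ≈ 1597

Σ MᵢCᵢ = 0·145 + 145·178 + 306·163 + 437·359 + 699·168 + 793·358 = 0 + 25810 + 49878 + 156883 + 117432 + 283894 = 633897
Σ Rᵢ = 0 + 17 + 32 + 97 + 74 + 177 = 397
N̂ = 633897 / 397 ≈ 1596.7 → 1597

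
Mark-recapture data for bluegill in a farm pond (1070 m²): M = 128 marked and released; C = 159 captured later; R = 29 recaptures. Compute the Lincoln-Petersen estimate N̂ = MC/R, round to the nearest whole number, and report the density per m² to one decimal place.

density ≈ 0.7 bluegill per m²

N̂ = 128·159/29 = 20352/29 ≈ 701.8 → 702
Density = N̂ / area = 702 / 1070 ≈ 0.66 → 0.7 per m²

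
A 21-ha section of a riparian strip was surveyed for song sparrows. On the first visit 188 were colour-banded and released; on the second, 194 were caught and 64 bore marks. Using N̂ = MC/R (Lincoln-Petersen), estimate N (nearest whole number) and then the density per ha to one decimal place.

N̂ = 188·194/64 = 36472/64 ≈ 569.9 → 570
Density = N̂ / area = 570 / 21 ≈ 27.14 → 27.1 per ha

density ≈ 27.1 song sparrows per ha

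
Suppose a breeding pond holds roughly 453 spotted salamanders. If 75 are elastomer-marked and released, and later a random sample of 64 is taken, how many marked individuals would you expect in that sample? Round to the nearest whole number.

expected recaptures ≈ 11

The marked fraction of the population is 75/453, so in a sample of 64 expect C·(M/N) marked.
E[R] = 75 × 64 / 453 = 4800 / 453 ≈ 10.6 → 11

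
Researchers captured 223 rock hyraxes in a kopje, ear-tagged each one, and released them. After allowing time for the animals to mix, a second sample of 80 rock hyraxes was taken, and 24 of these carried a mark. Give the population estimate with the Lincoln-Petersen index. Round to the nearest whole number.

If marked individuals mix randomly, R/C ≈ M/N, giving N ≈ M·C/R.
N = (223 × 80) / 24 = 17840 / 24 ≈ 743.3 → 743

N ≈ 743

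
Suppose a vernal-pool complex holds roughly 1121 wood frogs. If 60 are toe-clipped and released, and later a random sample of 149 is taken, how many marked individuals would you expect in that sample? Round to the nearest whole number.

Expected recaptures E[R] = M·C / N.
E[R] = 60 × 149 / 1121 = 8940 / 1121 ≈ 8.0 → 8

expected recaptures ≈ 8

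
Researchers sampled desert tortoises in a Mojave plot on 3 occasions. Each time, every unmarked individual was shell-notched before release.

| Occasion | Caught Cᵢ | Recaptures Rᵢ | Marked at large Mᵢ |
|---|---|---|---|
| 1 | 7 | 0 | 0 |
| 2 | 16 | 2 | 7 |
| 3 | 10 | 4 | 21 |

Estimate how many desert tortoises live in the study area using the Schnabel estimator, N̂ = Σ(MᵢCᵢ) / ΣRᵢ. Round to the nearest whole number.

Σ MᵢCᵢ = 0·7 + 7·16 + 21·10 = 0 + 112 + 210 = 322
Σ Rᵢ = 0 + 2 + 4 = 6
N̂ = 322 / 6 ≈ 53.7 → 54

N ≈ 54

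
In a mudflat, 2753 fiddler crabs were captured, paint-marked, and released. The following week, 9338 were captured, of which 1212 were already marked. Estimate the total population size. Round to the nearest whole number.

The marked fraction in the recapture sample should equal the marked fraction in the population: 1212/9338 = 2753/N.
N = (2753 × 9338) / 1212 = 25707514 / 1212 ≈ 21210.8 → 21211

N ≈ 21,211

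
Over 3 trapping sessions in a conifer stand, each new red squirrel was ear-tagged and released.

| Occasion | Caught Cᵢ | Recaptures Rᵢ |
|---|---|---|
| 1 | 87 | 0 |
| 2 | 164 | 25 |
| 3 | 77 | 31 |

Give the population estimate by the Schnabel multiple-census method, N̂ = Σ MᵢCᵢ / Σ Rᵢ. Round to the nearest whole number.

N ≈ 566

Marked at large before each occasion: Mᵢ = Σⱼ<ᵢ (Cⱼ − Rⱼ) → M1=0, M2=87, M3=226
Σ MᵢCᵢ = 0·87 + 87·164 + 226·77 = 0 + 14268 + 17402 = 31670
Σ Rᵢ = 0 + 25 + 31 = 56
N̂ = 31670 / 56 ≈ 565.5 → 566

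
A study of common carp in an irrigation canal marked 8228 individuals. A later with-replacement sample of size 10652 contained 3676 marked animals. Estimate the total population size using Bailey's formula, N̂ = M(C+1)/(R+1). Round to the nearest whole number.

N ≈ 23,838

N̂ = 8228·(10652+1)/(3676+1) = 8228·10653/3677 = 87652884/3677 ≈ 23838.2 → 23838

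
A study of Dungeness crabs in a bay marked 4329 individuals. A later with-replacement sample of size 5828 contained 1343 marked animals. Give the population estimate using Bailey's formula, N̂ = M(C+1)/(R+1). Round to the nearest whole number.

N̂ = 4329·(5828+1)/(1343+1) = 4329·5829/1344 = 25233741/1344 ≈ 18775.1 → 18775

N ≈ 18,775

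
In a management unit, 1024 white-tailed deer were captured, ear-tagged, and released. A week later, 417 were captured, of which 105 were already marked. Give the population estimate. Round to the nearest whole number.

N ≈ 4067

N = (1024 × 417) / 105 = 427008 / 105 ≈ 4066.7 → 4067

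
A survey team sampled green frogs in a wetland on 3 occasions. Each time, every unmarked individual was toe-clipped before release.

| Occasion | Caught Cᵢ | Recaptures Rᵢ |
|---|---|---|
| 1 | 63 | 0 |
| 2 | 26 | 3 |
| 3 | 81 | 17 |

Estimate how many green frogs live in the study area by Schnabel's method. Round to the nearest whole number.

Marked at large before each occasion: Mᵢ = Σⱼ<ᵢ (Cⱼ − Rⱼ) → M1=0, M2=63, M3=86
Σ MᵢCᵢ = 0·63 + 63·26 + 86·81 = 0 + 1638 + 6966 = 8604
Σ Rᵢ = 0 + 3 + 17 = 20
N̂ = 8604 / 20 ≈ 430.2 → 430

N ≈ 430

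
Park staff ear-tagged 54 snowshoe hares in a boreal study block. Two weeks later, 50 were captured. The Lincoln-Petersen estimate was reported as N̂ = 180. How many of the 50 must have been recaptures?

From N = M·C/R: R = M·C / N = 54·50 / 180 = 2700 / 180 = 15.

R = 15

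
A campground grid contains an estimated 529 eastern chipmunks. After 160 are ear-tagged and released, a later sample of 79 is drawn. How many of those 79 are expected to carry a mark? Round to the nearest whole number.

expected recaptures ≈ 24

The marked fraction of the population is 160/529, so in a sample of 79 expect C·(M/N) marked.
E[R] = 160 × 79 / 529 = 12640 / 529 ≈ 23.9 → 24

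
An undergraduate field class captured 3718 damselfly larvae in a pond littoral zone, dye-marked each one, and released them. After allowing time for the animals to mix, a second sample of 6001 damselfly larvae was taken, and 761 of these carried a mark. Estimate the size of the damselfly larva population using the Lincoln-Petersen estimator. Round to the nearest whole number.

If marked individuals mix randomly, R/C ≈ M/N, giving N ≈ M·C/R.
N = (3718 × 6001) / 761 = 22311718 / 761 ≈ 29318.9 → 29319

N ≈ 29,319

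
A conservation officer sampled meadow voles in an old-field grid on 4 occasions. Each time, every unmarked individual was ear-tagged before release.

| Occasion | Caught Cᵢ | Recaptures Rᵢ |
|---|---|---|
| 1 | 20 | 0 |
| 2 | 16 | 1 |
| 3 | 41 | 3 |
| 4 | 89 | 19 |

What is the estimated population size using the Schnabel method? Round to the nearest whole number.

Marked at large before each occasion: Mᵢ = Σⱼ<ᵢ (Cⱼ − Rⱼ) → M1=0, M2=20, M3=35, M4=73
Σ MᵢCᵢ = 0·20 + 20·16 + 35·41 + 73·89 = 0 + 320 + 1435 + 6497 = 8252
Σ Rᵢ = 0 + 1 + 3 + 19 = 23
N̂ = 8252 / 23 ≈ 358.8 → 359

N ≈ 359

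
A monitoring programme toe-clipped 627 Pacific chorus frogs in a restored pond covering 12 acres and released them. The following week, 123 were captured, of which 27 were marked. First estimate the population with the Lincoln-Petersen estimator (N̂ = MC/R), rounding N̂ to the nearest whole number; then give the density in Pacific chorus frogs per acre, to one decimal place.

N̂ = 627·123/27 = 77121/27 ≈ 2856.3 → 2856
Density = N̂ / area = 2856 / 12 = 238.0 per acre

density ≈ 238.0 Pacific chorus frogs per acre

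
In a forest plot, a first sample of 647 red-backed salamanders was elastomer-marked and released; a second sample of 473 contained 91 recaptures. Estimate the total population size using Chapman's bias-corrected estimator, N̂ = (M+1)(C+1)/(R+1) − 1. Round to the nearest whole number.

N̂ = (647+1)(473+1)/(91+1) − 1 = 648·474/92 − 1
= 307152/92 − 1 ≈ 3338.6 − 1 ≈ 3337.6 → 3338

N ≈ 3338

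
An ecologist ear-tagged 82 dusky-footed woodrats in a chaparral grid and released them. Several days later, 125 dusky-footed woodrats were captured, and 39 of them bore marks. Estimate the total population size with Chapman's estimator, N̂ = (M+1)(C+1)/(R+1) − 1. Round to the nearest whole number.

N̂ = (82+1)(125+1)/(39+1) − 1 = 83·126/40 − 1
= 10458/40 − 1 ≈ 261.4 − 1 ≈ 260.4 → 260

N ≈ 260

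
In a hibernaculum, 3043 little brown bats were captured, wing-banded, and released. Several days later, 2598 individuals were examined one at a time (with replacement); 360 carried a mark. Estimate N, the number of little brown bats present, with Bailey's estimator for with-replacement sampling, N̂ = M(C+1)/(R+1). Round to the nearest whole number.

N ≈ 21,908

N̂ = 3043·(2598+1)/(360+1) = 3043·2599/361 = 7908757/361 ≈ 21907.9 → 21908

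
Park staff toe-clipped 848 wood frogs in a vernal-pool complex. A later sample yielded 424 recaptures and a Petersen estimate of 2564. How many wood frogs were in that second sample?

From N = M·C/R: C = N·R / M = 2564·424 / 848 = 1087136 / 848 = 1282.

C = 1282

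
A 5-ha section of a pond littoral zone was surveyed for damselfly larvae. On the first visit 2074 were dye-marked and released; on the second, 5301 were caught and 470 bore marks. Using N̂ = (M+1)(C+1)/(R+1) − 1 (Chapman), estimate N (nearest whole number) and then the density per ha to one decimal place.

N̂ = 2075·5302/471 − 1 = 11001650/471 − 1 ≈ 23357.1 → 23357
Density = N̂ / area = 23357 / 5 ≈ 4671.40 → 4671.4 per ha

density ≈ 4671.4 damselfly larvae per ha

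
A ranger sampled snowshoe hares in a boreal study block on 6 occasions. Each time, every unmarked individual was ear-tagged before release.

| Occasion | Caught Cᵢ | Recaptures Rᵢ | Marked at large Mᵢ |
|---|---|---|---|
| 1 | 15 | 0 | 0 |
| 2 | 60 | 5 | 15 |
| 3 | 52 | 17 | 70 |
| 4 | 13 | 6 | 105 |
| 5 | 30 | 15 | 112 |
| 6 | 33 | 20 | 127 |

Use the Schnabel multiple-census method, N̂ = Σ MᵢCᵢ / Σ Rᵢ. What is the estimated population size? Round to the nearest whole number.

N ≈ 214

Σ MᵢCᵢ = 0·15 + 15·60 + 70·52 + 105·13 + 112·30 + 127·33 = 0 + 900 + 3640 + 1365 + 3360 + 4191 = 13456
Σ Rᵢ = 0 + 5 + 17 + 6 + 15 + 20 = 63
N̂ = 13456 / 63 ≈ 213.6 → 214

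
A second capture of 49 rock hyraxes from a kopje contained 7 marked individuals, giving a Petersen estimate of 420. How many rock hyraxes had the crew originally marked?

From N = M·C/R: M = N·R / C = 420·7 / 49 = 2940 / 49 = 60.

M = 60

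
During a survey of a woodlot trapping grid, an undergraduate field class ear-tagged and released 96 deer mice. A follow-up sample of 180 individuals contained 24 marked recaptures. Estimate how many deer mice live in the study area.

N = 720

N = (96 × 180) / 24 = 17280 / 24 = 720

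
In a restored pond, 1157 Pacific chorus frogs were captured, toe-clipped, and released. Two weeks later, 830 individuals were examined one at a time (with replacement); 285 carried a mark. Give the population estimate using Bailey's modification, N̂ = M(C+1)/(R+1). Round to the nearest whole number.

N̂ = 1157·(830+1)/(285+1) = 1157·831/286 = 961467/286 ≈ 3361.8 → 3362

N ≈ 3362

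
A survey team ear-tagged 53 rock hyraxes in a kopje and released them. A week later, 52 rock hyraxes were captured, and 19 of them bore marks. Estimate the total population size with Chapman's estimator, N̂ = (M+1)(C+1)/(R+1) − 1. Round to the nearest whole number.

N ≈ 142

N̂ = (53+1)(52+1)/(19+1) − 1 = 54·53/20 − 1
= 2862/20 − 1 ≈ 143.1 − 1 ≈ 142.1 → 142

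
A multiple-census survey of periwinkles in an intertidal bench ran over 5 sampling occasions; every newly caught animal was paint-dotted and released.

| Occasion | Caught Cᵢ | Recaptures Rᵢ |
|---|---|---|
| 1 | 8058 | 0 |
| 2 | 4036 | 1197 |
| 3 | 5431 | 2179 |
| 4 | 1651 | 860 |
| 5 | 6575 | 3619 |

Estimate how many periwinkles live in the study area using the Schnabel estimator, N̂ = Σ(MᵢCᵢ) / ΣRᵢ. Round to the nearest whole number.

N ≈ 27,154

Marked at large before each occasion: Mᵢ = Σⱼ<ᵢ (Cⱼ − Rⱼ) → M1=0, M2=8058, M3=10897, M4=14149, M5=14940
Σ MᵢCᵢ = 0·8058 + 8058·4036 + 10897·5431 + 14149·1651 + 14940·6575 = 0 + 32522088 + 59181607 + 23359999 + 98230500 = 213294194
Σ Rᵢ = 0 + 1197 + 2179 + 860 + 3619 = 7855
N̂ = 213294194 / 7855 ≈ 27153.9 → 27154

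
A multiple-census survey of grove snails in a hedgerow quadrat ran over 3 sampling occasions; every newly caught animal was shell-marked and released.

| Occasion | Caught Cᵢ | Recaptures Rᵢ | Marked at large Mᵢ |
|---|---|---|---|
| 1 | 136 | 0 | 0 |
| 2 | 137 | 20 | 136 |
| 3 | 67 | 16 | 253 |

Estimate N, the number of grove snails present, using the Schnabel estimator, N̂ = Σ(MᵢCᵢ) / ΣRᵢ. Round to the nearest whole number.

N ≈ 988

Σ MᵢCᵢ = 0·136 + 136·137 + 253·67 = 0 + 18632 + 16951 = 35583
Σ Rᵢ = 0 + 20 + 16 = 36
N̂ = 35583 / 36 ≈ 988.4 → 988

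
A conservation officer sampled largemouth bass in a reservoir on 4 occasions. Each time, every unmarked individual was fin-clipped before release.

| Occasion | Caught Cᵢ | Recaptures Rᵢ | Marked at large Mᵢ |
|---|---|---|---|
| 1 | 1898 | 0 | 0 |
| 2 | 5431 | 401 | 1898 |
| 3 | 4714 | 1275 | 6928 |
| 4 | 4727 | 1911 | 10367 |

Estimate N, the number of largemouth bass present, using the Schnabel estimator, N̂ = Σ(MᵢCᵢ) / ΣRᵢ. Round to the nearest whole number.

Σ MᵢCᵢ = 0·1898 + 1898·5431 + 6928·4714 + 10367·4727 = 0 + 10308038 + 32658592 + 49004809 = 91971439
Σ Rᵢ = 0 + 401 + 1275 + 1911 = 3587
N̂ = 91971439 / 3587 ≈ 25640.2 → 25640

N ≈ 25,640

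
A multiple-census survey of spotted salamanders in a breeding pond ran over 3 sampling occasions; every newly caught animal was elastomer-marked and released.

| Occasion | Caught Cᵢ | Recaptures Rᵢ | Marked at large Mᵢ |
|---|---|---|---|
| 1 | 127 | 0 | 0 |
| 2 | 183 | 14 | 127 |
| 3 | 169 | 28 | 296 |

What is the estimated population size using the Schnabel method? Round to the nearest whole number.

N ≈ 1744

Σ MᵢCᵢ = 0·127 + 127·183 + 296·169 = 0 + 23241 + 50024 = 73265
Σ Rᵢ = 0 + 14 + 28 = 42
N̂ = 73265 / 42 ≈ 1744.4 → 1744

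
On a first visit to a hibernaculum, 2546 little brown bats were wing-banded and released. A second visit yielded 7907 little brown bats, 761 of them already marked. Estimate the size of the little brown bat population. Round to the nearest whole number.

N ≈ 26,454

N = (2546 × 7907) / 761 = 20131222 / 761 ≈ 26453.6 → 26454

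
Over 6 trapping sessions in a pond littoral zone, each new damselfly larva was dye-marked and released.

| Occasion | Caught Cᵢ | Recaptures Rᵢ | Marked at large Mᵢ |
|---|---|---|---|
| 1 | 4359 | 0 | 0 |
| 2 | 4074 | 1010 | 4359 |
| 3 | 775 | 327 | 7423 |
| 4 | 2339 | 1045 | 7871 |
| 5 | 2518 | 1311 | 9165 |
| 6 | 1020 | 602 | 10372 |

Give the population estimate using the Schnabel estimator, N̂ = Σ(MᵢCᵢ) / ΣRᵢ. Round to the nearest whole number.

Σ MᵢCᵢ = 0·4359 + 4359·4074 + 7423·775 + 7871·2339 + 9165·2518 + 10372·1020 = 0 + 17758566 + 5752825 + 18410269 + 23077470 + 10579440 = 75578570
Σ Rᵢ = 0 + 1010 + 327 + 1045 + 1311 + 602 = 4295
N̂ = 75578570 / 4295 ≈ 17596.9 → 17597

N ≈ 17,597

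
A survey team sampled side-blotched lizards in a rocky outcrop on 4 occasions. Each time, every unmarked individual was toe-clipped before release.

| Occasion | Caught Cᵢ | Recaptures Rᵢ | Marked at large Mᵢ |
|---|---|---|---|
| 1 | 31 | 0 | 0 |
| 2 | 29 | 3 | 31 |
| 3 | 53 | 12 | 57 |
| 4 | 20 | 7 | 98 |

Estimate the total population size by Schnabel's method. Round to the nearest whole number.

Σ MᵢCᵢ = 0·31 + 31·29 + 57·53 + 98·20 = 0 + 899 + 3021 + 1960 = 5880
Σ Rᵢ = 0 + 3 + 12 + 7 = 22
N̂ = 5880 / 22 ≈ 267.3 → 267

N ≈ 267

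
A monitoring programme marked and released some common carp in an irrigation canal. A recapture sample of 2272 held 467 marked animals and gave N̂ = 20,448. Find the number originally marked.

From N = M·C/R: M = N·R / C = 20448·467 / 2272 = 9549216 / 2272 = 4203.

M = 4203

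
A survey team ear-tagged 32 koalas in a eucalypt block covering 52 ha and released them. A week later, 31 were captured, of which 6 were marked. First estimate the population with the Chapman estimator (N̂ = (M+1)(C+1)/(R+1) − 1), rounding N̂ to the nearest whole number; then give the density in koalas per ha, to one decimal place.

N̂ = 33·32/7 − 1 = 1056/7 − 1 ≈ 149.9 → 150
Density = N̂ / area = 150 / 52 ≈ 2.88 → 2.9 per ha

density ≈ 2.9 koalas per ha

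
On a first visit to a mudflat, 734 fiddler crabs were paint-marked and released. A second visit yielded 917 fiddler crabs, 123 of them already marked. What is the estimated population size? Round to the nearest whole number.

N = (734 × 917) / 123 = 673078 / 123 ≈ 5472.2 → 5472

N ≈ 5472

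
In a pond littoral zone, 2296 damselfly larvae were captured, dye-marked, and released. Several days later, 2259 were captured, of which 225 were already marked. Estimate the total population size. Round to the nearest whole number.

N ≈ 23,052

N = (2296 × 2259) / 225 = 5186664 / 225 ≈ 23051.8 → 23052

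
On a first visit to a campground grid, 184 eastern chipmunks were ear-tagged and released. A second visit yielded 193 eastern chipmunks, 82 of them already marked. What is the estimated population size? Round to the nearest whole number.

N ≈ 433

Lincoln-Petersen assumes M/N = R/C, so N = M·C / R.
N = (184 × 193) / 82 = 35512 / 82 ≈ 433.1 → 433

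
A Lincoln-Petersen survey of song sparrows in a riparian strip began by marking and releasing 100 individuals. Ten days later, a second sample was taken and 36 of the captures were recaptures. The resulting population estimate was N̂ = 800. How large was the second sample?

From N = M·C/R: C = N·R / M = 800·36 / 100 = 28800 / 100 = 288.

C = 288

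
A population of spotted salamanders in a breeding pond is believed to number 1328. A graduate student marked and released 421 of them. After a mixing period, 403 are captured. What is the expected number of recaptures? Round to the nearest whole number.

expected recaptures ≈ 128

Expected recaptures E[R] = M·C / N.
E[R] = 421 × 403 / 1328 = 169663 / 1328 ≈ 127.8 → 128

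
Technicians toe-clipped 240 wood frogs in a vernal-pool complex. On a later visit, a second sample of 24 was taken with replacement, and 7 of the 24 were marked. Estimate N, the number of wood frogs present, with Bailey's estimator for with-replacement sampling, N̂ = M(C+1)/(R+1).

N = 750

N̂ = 240·(24+1)/(7+1) = 240·25/8 = 6000/8 = 750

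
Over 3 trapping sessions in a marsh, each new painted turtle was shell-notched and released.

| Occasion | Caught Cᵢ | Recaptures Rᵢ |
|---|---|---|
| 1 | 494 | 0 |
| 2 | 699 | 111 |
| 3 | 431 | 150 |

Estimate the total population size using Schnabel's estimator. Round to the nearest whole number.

Marked at large before each occasion: Mᵢ = Σⱼ<ᵢ (Cⱼ − Rⱼ) → M1=0, M2=494, M3=1082
Σ MᵢCᵢ = 0·494 + 494·699 + 1082·431 = 0 + 345306 + 466342 = 811648
Σ Rᵢ = 0 + 111 + 150 = 261
N̂ = 811648 / 261 ≈ 3109.8 → 3110

N ≈ 3110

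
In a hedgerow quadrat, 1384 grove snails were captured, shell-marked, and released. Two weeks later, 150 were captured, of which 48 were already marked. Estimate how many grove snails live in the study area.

Lincoln-Petersen assumes M/N = R/C, so N = M·C / R.
N = (1384 × 150) / 48 = 207600 / 48 = 4325

N = 4325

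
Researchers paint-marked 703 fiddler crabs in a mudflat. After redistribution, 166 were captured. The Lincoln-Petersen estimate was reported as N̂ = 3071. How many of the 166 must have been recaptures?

From N = M·C/R: R = M·C / N = 703·166 / 3071 = 116698 / 3071 = 38.

R = 38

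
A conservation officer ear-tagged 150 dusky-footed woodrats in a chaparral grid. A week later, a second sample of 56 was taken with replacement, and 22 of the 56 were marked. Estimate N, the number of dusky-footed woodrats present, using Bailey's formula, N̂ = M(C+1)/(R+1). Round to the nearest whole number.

N ≈ 372

N̂ = 150·(56+1)/(22+1) = 150·57/23 = 8550/23 ≈ 371.7 → 372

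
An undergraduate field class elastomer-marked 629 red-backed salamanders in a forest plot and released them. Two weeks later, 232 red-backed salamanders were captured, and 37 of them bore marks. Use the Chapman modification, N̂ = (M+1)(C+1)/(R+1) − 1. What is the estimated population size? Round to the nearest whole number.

N ≈ 3862

N̂ = (629+1)(232+1)/(37+1) − 1 = 630·233/38 − 1
= 146790/38 − 1 ≈ 3862.9 − 1 ≈ 3861.9 → 3862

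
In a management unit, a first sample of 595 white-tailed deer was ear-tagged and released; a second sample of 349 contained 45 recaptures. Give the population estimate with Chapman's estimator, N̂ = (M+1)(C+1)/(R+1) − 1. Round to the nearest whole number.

N ≈ 4534

N̂ = (595+1)(349+1)/(45+1) − 1 = 596·350/46 − 1
= 208600/46 − 1 ≈ 4534.8 − 1 ≈ 4533.8 → 4534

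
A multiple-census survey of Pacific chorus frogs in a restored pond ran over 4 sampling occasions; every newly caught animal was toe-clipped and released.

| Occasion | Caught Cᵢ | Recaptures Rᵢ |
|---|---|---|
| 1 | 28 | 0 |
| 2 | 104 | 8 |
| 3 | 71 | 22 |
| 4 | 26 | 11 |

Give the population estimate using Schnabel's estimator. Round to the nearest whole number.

Marked at large before each occasion: Mᵢ = Σⱼ<ᵢ (Cⱼ − Rⱼ) → M1=0, M2=28, M3=124, M4=173
Σ MᵢCᵢ = 0·28 + 28·104 + 124·71 + 173·26 = 0 + 2912 + 8804 + 4498 = 16214
Σ Rᵢ = 0 + 8 + 22 + 11 = 41
N̂ = 16214 / 41 ≈ 395.46 → 395

N ≈ 395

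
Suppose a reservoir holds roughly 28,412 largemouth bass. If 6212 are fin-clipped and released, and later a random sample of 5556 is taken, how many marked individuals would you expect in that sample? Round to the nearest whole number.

The marked fraction of the population is 6212/28412, so in a sample of 5556 expect C·(M/N) marked.
E[R] = 6212 × 5556 / 28412 = 34513872 / 28412 ≈ 1214.8 → 1215

expected recaptures ≈ 1215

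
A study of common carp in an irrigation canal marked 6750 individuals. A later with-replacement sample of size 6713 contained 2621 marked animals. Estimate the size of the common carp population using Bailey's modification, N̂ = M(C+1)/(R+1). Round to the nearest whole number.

N ≈ 17,284

N̂ = 6750·(6713+1)/(2621+1) = 6750·6714/2622 = 45319500/2622 ≈ 17284.3 → 17284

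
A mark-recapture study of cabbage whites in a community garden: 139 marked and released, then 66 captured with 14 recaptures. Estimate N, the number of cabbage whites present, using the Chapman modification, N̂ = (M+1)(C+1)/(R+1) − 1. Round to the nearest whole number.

N̂ = (139+1)(66+1)/(14+1) − 1 = 140·67/15 − 1
= 9380/15 − 1 ≈ 625.3 − 1 ≈ 624.3 → 624

N ≈ 624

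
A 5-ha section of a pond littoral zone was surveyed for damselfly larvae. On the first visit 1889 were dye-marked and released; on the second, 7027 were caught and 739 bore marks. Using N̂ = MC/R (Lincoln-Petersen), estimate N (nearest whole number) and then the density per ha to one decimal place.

density ≈ 3592.4 damselfly larvae per ha

N̂ = 1889·7027/739 = 13274003/739 ≈ 17962.1 → 17962
Density = N̂ / area = 17962 / 5 ≈ 3592.40 → 3592.4 per ha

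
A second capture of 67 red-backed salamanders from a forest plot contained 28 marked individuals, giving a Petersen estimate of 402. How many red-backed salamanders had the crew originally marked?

M = 168

From N = M·C/R: M = N·R / C = 402·28 / 67 = 11256 / 67 = 168.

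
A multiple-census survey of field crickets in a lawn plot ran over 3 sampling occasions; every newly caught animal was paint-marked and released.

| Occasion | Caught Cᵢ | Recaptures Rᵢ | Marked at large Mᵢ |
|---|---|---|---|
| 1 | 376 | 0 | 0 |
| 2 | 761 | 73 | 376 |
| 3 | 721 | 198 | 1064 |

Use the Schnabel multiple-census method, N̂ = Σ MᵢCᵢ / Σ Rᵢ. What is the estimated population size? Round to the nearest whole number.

N ≈ 3887

Σ MᵢCᵢ = 0·376 + 376·761 + 1064·721 = 0 + 286136 + 767144 = 1053280
Σ Rᵢ = 0 + 73 + 198 = 271
N̂ = 1053280 / 271 ≈ 3886.6 → 3887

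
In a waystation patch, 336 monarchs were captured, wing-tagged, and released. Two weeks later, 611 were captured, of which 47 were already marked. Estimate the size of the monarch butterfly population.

N = (336 × 611) / 47 = 205296 / 47 = 4368

N = 4368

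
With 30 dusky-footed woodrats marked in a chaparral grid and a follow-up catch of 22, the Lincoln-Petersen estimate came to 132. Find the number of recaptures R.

R = 5

From N = M·C/R: R = M·C / N = 30·22 / 132 = 660 / 132 = 5.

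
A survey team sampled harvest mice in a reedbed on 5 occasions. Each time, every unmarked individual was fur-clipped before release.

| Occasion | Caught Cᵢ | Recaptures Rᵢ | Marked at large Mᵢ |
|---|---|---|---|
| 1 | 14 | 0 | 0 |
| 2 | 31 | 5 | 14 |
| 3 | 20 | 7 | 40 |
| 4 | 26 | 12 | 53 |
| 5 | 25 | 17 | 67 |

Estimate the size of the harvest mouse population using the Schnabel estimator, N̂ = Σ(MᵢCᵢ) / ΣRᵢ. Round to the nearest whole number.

N ≈ 105

Σ MᵢCᵢ = 0·14 + 14·31 + 40·20 + 53·26 + 67·25 = 0 + 434 + 800 + 1378 + 1675 = 4287
Σ Rᵢ = 0 + 5 + 7 + 12 + 17 = 41
N̂ = 4287 / 41 ≈ 104.6 → 105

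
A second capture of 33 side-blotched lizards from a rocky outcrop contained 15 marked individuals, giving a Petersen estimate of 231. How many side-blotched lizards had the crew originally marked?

M = 105

From N = M·C/R: M = N·R / C = 231·15 / 33 = 3465 / 33 = 105.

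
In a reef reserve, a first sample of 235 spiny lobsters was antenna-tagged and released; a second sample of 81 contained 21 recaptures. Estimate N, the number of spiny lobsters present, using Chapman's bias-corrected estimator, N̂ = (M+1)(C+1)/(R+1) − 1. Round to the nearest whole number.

N ≈ 879

N̂ = (235+1)(81+1)/(21+1) − 1 = 236·82/22 − 1
= 19352/22 − 1 ≈ 879.6 − 1 ≈ 878.6 → 879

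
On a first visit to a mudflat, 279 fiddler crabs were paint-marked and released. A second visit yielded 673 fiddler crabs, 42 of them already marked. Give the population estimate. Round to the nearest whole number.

N = (279 × 673) / 42 = 187767 / 42 ≈ 4470.6 → 4471

N ≈ 4471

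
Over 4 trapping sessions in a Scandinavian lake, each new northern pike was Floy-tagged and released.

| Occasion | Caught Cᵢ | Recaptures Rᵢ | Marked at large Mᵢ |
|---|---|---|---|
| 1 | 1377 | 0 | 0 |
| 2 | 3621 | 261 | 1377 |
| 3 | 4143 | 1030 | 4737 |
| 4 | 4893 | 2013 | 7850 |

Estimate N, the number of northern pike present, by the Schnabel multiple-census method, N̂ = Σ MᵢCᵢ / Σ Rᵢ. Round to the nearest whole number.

Σ MᵢCᵢ = 0·1377 + 1377·3621 + 4737·4143 + 7850·4893 = 0 + 4986117 + 19625391 + 38410050 = 63021558
Σ Rᵢ = 0 + 261 + 1030 + 2013 = 3304
N̂ = 63021558 / 3304 ≈ 19074.3 → 19074

N ≈ 19,074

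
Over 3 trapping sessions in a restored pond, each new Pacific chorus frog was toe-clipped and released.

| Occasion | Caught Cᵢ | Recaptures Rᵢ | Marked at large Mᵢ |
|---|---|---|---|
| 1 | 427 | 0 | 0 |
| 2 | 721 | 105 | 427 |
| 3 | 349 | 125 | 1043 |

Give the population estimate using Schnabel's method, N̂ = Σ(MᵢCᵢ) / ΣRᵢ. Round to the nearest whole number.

Σ MᵢCᵢ = 0·427 + 427·721 + 1043·349 = 0 + 307867 + 364007 = 671874
Σ Rᵢ = 0 + 105 + 125 = 230
N̂ = 671874 / 230 ≈ 2921.2 → 2921

N ≈ 2921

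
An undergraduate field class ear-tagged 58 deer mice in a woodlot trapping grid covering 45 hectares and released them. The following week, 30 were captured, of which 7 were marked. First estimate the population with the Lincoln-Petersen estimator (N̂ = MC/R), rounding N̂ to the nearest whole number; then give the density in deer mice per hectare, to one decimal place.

density ≈ 5.5 deer mice per hectare

N̂ = 58·30/7 = 1740/7 ≈ 248.6 → 249
Density = N̂ / area = 249 / 45 ≈ 5.53 → 5.5 per hectare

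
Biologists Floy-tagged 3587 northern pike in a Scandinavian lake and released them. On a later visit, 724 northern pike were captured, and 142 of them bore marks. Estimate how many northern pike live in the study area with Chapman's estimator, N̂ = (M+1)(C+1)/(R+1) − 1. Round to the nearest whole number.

N̂ = (3587+1)(724+1)/(142+1) − 1 = 3588·725/143 − 1
= 2601300/143 − 1 ≈ 18190.9 − 1 ≈ 18189.9 → 18190

N ≈ 18,190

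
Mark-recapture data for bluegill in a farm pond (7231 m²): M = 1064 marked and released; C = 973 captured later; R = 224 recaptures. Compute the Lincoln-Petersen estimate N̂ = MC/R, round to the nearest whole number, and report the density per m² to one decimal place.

N̂ = 1064·973/224 = 1035272/224 ≈ 4621.8 → 4622
Density = N̂ / area = 4622 / 7231 ≈ 0.64 → 0.6 per m²

density ≈ 0.6 bluegill per m²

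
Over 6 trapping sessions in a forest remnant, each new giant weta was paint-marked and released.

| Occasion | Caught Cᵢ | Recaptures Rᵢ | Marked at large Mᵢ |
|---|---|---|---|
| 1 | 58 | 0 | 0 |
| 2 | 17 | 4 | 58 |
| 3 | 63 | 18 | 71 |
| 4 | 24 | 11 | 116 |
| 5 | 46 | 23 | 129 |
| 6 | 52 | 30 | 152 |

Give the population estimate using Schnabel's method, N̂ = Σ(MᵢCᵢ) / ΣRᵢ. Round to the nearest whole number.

N ≈ 257

Σ MᵢCᵢ = 0·58 + 58·17 + 71·63 + 116·24 + 129·46 + 152·52 = 0 + 986 + 4473 + 2784 + 5934 + 7904 = 22081
Σ Rᵢ = 0 + 4 + 18 + 11 + 23 + 30 = 86
N̂ = 22081 / 86 ≈ 256.8 → 257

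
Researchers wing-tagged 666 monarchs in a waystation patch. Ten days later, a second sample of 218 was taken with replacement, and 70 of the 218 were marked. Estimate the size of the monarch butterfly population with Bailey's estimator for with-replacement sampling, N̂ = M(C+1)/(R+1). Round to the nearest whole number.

N ≈ 2054

N̂ = 666·(218+1)/(70+1) = 666·219/71 = 145854/71 ≈ 2054.3 → 2054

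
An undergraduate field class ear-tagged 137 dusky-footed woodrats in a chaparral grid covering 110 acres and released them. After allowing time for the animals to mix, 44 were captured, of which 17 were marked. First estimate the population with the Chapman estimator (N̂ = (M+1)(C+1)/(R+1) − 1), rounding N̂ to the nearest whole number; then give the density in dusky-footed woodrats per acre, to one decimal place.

density ≈ 3.1 dusky-footed woodrats per acre

N̂ = 138·45/18 − 1 = 6210/18 − 1 = 344
Density = N̂ / area = 344 / 110 ≈ 3.13 → 3.1 per acre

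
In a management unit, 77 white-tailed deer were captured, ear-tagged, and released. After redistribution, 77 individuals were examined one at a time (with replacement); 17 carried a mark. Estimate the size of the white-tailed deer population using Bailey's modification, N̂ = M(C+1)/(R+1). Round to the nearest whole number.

N ≈ 334

N̂ = 77·(77+1)/(17+1) = 77·78/18 = 6006/18 ≈ 333.7 → 334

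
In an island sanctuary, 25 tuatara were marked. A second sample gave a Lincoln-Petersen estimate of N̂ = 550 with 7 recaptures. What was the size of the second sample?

C = 154

From N = M·C/R: C = N·R / M = 550·7 / 25 = 3850 / 25 = 154.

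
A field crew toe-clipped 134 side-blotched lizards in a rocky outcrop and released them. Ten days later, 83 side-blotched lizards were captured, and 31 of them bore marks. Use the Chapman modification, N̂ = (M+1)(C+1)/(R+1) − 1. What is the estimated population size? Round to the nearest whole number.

N ≈ 353

N̂ = (134+1)(83+1)/(31+1) − 1 = 135·84/32 − 1
= 11340/32 − 1 ≈ 354.4 − 1 ≈ 353.4 → 353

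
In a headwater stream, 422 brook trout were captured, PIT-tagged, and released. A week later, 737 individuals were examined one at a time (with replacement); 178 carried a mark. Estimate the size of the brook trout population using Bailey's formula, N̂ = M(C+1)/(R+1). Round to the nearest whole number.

N ≈ 1740

N̂ = 422·(737+1)/(178+1) = 422·738/179 = 311436/179 ≈ 1739.9 → 1740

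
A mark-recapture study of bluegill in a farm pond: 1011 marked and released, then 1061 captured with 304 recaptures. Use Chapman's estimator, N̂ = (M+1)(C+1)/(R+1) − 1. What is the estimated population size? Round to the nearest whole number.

N ≈ 3523

N̂ = (1011+1)(1061+1)/(304+1) − 1 = 1012·1062/305 − 1
= 1074744/305 − 1 ≈ 3523.8 − 1 ≈ 3522.8 → 3523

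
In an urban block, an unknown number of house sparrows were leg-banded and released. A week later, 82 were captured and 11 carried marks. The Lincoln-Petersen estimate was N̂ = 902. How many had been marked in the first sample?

M = 121

From N = M·C/R: M = N·R / C = 902·11 / 82 = 9922 / 82 = 121.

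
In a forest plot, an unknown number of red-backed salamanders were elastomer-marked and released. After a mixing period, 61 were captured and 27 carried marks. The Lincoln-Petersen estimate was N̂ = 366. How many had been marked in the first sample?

M = 162

From N = M·C/R: M = N·R / C = 366·27 / 61 = 9882 / 61 = 162.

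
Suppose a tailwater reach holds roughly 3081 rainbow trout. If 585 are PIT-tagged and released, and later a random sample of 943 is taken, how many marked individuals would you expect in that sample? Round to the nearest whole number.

expected recaptures ≈ 179

Expected recaptures E[R] = M·C / N.
E[R] = 585 × 943 / 3081 = 551655 / 3081 ≈ 179.1 → 179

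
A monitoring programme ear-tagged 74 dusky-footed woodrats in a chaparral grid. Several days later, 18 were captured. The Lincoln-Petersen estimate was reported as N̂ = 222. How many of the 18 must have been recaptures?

R = 6

From N = M·C/R: R = M·C / N = 74·18 / 222 = 1332 / 222 = 6.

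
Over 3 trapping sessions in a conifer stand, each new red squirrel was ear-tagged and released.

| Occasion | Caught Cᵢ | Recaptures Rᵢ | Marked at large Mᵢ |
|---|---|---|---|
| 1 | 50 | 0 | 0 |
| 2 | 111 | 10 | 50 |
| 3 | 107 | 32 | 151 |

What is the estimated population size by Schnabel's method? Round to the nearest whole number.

N ≈ 517

Σ MᵢCᵢ = 0·50 + 50·111 + 151·107 = 0 + 5550 + 16157 = 21707
Σ Rᵢ = 0 + 10 + 32 = 42
N̂ = 21707 / 42 ≈ 516.8 → 517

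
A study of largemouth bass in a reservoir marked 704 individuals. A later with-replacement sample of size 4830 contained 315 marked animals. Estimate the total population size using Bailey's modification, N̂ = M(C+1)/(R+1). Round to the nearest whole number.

N ≈ 10,763

N̂ = 704·(4830+1)/(315+1) = 704·4831/316 = 3401024/316 ≈ 10762.7 → 10763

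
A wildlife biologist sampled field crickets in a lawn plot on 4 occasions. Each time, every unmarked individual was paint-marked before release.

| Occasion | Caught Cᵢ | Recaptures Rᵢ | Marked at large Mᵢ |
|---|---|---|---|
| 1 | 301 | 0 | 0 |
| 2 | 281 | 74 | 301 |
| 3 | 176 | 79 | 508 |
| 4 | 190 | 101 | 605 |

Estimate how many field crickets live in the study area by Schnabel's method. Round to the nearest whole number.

N ≈ 1138

Σ MᵢCᵢ = 0·301 + 301·281 + 508·176 + 605·190 = 0 + 84581 + 89408 + 114950 = 288939
Σ Rᵢ = 0 + 74 + 79 + 101 = 254
N̂ = 288939 / 254 ≈ 1137.6 → 1138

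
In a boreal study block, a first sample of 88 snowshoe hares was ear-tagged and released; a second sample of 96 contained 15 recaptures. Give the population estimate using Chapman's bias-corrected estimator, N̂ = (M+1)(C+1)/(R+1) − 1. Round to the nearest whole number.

N̂ = (88+1)(96+1)/(15+1) − 1 = 89·97/16 − 1
= 8633/16 − 1 ≈ 539.6 − 1 ≈ 538.6 → 539

N ≈ 539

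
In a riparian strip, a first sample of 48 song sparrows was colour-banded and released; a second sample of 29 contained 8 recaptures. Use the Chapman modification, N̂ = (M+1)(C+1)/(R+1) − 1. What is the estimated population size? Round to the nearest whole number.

N̂ = (48+1)(29+1)/(8+1) − 1 = 49·30/9 − 1
= 1470/9 − 1 ≈ 163.3 − 1 ≈ 162.3 → 162

N ≈ 162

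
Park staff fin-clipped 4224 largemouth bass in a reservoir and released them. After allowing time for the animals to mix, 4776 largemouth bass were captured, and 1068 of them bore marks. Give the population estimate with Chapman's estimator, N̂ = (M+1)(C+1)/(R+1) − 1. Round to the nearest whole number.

N ≈ 18,879

N̂ = (4224+1)(4776+1)/(1068+1) − 1 = 4225·4777/1069 − 1
= 20182825/1069 − 1 ≈ 18880.1 − 1 ≈ 18879.1 → 18879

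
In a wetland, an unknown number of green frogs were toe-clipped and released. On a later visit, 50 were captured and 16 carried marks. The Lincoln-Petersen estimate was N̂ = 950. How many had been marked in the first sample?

From N = M·C/R: M = N·R / C = 950·16 / 50 = 15200 / 50 = 304.

M = 304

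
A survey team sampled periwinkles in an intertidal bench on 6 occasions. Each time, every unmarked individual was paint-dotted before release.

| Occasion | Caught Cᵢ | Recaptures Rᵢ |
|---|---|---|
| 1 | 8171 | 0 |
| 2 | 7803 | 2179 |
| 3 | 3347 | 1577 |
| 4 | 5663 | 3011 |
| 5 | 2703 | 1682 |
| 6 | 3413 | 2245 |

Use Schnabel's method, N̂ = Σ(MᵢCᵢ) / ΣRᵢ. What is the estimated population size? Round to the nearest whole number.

N ≈ 29,266

Marked at large before each occasion: Mᵢ = Σⱼ<ᵢ (Cⱼ − Rⱼ) → M1=0, M2=8171, M3=13795, M4=15565, M5=18217, M6=19238
Σ MᵢCᵢ = 0·8171 + 8171·7803 + 13795·3347 + 15565·5663 + 18217·2703 + 19238·3413 = 0 + 63758313 + 46171865 + 88144595 + 49240551 + 65659294 = 312974618
Σ Rᵢ = 0 + 2179 + 1577 + 3011 + 1682 + 2245 = 10694
N̂ = 312974618 / 10694 ≈ 29266.4 → 29266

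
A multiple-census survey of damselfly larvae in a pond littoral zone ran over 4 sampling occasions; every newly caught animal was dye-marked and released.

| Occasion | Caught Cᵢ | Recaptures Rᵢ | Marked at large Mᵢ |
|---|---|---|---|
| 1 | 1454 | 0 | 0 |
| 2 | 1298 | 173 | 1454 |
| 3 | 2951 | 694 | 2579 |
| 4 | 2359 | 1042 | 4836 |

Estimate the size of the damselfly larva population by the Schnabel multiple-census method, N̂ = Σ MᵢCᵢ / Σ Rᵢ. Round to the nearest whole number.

Σ MᵢCᵢ = 0·1454 + 1454·1298 + 2579·2951 + 4836·2359 = 0 + 1887292 + 7610629 + 11408124 = 20906045
Σ Rᵢ = 0 + 173 + 694 + 1042 = 1909
N̂ = 20906045 / 1909 ≈ 10951.3 → 10951

N ≈ 10,951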